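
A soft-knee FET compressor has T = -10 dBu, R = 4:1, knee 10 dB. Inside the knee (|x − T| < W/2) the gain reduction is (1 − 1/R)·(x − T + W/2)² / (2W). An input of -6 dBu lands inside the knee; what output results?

-9.0375 dBu

x − T + W/2 = -6 − (-10) + 5 = 9.
GR = (1 − 1/4) × 9² / 20 = 0.75 × 81 / 20 = 3.0375 dB.
Output = -6 − 3.0375 = -9.0375 dBu.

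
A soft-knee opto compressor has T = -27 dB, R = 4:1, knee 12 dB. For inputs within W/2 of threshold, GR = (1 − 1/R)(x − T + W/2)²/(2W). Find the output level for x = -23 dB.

x − T + W/2 = -23 − (-27) + 6 = 10.
GR = (1 − 1/4) × 10² / 24 = 0.75 × 100 / 24 = 3.125 dB.
Output = -23 − 3.125 = -26.125 dB.

-26.125 dB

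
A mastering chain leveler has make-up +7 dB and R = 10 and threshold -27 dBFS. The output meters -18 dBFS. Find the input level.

-7 dBFS

Before make-up, the level was -18 − 7 = -25 dBFS.
The compressed level sits -25 − (-27) = 2 dB over threshold.
Input overshoot = R × output overshoot = 20 dB → input = -27 + 20 = -7 dBFS.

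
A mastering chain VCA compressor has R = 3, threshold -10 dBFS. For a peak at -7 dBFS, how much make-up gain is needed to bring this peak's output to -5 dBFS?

4 dB

The peak compresses to -10 + 3/3 = -9 dBFS.
To reach -5 dBFS requires -5 − (-9) = 4 dB of make-up.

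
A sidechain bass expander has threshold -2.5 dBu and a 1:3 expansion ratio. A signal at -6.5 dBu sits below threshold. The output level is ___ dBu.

Undershoot = (-2.5) − (-6.5) = 4 dB.
At 1:3, that expands to 12 dB under threshold.
Output = -2.5 − 12 = -14.5 dBu.

-14.5 dBu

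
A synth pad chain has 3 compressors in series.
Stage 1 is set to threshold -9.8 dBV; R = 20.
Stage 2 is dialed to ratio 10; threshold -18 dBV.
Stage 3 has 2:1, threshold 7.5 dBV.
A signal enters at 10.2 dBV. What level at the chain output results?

Stage 1: overshoot 20 dB → 20/20 = 1 dB → -8.8 dBV.
Stage 2: -8.8 dBV is 9.2 dB over -18 dBV; at 10:1 that becomes 0.92 dB over, giving -17.08 dBV.
Stage 3: -17.08 dBV ≤ 7.5 dBV, so stage 3 doesn't engage; output -17.08 dBV.

-17.08 dBV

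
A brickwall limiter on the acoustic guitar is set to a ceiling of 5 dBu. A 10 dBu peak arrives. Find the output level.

5 dBu

At ∞:1, everything above 5 dBu is held at the ceiling.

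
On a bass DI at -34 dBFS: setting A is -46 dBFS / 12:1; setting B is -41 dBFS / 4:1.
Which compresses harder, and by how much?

A, by 5.75 dB

A: 12 dB over, compressed to 1 dB over, so 11 dB of GR.
B: 7 dB over, compressed to 1.75 dB over, so 5.25 dB of GR.
A applies 5.75 dB more gain reduction.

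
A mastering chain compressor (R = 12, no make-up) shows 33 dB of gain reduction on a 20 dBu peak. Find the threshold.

Let T be the threshold. Output overshoot = (input overshoot)/R, so -13 − T = (20 − T)/12.
12·(-13 − T) = 20 − T → 11·T = -156 − 20 = -176.
T = -176/11 = -16 dBu.

-16 dBu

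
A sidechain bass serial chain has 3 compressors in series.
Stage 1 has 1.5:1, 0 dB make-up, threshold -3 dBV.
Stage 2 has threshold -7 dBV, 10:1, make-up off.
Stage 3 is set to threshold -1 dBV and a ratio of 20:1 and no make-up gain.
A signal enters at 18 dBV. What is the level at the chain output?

-5.2 dBV

Stage 1: 21 dB above -3 dBV, reduced 1.5:1 to 14 dB above → 11 dBV.
Stage 2: 18 dB above -7 dBV, reduced 10:1 to 1.8 dB above → -5.2 dBV.
Stage 3: -5.2 dBV ≤ -1 dBV, so stage 3 doesn't engage; output -5.2 dBV.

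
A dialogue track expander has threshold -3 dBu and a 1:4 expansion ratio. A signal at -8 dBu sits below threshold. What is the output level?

-23 dBu

The input is 5 dB below the -3 dBu threshold.
A 1:4 expander multiplies undershoot by 4: 5 × 4 = 20 dB below threshold.
Output = -3 − 20 = -23 dBu.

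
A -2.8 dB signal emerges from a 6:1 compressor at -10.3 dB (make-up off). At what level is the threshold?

Gain reduction = -2.8 − (-10.3) = 7.5 dB; output overshoot = GR / (R − 1) = 7.5 / 5 = 1.5 dB.
Threshold = output − output overshoot = -10.3 − 1.5 = -11.8 dB.

-11.8 dB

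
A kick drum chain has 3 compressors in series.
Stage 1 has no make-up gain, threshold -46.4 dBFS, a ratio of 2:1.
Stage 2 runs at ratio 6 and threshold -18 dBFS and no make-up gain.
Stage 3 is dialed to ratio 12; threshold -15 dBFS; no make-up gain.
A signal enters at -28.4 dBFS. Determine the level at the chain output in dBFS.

Stage 1: overshoot 18 dB → 18/2 = 9 dB → -37.4 dBFS.
Stage 2: -37.4 dBFS ≤ -18 dBFS, so stage 2 doesn't engage; output -37.4 dBFS.
Stage 3: -37.4 dBFS is at or below the -15 dBFS threshold — no compression; output -37.4 dBFS.

-37.4 dBFS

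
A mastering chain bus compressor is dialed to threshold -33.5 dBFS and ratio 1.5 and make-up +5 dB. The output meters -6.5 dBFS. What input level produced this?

-0.5 dBFS

Stripping the +5 dB make-up gives -11.5 dBFS at the gain stage.
The compressed level sits -11.5 − (-33.5) = 22 dB over threshold.
Undo the ratio: input overshoot = 22 × 1.5 = 33 dB, giving input = -0.5 dBFS.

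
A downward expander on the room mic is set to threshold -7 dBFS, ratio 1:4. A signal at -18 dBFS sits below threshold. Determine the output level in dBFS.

-51 dBFS

Below threshold, a 1:4 expander applies gain = (4−1)×(T − x) of attenuation.
(4−1) × 11 = 33 dB, so output = -18 − 33 = -51 dBFS.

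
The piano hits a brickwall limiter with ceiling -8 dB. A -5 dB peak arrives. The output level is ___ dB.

At ∞:1, everything above -8 dB is held at the ceiling.

-8 dB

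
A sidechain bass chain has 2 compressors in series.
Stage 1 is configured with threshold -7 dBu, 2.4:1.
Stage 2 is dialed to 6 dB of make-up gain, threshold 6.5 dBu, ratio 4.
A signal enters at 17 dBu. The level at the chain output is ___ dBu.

Stage 1: 17 dBu is 24 dB over -7 dBu; at 2.4:1 that becomes 10 dB over, giving 3 dBu.
Stage 2: below threshold (3 ≤ 6.5); passes unchanged; make-up brings it to 9 dBu.

9 dBu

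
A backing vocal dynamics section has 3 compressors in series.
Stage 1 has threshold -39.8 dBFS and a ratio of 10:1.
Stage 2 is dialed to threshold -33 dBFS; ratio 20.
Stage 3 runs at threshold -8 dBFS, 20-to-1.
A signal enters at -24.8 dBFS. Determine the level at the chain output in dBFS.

-38.3 dBFS

Stage 1: 15 dB above -39.8 dBFS, reduced 10:1 to 1.5 dB above → -38.3 dBFS.
Stage 2: -38.3 dBFS ≤ -33 dBFS, so stage 2 doesn't engage; output -38.3 dBFS.
Stage 3: -38.3 dBFS ≤ -8 dBFS, so stage 3 doesn't engage; output -38.3 dBFS.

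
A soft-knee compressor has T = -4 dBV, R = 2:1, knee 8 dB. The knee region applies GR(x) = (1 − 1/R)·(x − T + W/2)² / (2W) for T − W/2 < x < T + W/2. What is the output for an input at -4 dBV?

-4.5 dBV

x − T + W/2 = -4 − (-4) + 4 = 4.
GR = (1 − 1/2) × 4² / 16 = 0.5 × 16 / 16 = 0.5 dB.
Output = -4 − 0.5 = -4.5 dBV.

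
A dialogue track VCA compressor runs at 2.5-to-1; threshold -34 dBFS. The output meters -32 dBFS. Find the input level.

That's 2 dB above the -34 dBFS threshold.
Before 2.5:1 compression the overshoot was 2 × 2.5 = 5 dB, so input = -34 + 5 = -29 dBFS.

-29 dBFS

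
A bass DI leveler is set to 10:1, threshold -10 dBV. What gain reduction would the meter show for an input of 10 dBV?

18 dB

The signal is 20 dB above threshold.
A 10:1 ratio leaves 2 dB of that excess.
Gain reduction = 20 − 2 = 18 dB.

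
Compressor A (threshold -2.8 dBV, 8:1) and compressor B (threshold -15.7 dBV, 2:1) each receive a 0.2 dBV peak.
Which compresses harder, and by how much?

B, by 5.325 dB

A: overshoot 3 dB → output overshoot 0.375 dB → GR 2.625 dB.
B: overshoot 15.9 dB → output overshoot 7.95 dB → GR 7.95 dB.
Difference: 5.325 dB in favour of B.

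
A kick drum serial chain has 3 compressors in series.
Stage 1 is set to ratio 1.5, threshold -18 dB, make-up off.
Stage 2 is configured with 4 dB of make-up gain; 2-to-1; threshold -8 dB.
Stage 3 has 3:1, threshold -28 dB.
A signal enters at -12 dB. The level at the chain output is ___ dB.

Stage 1: 6 dB above -18 dB, reduced 1.5:1 to 4 dB above → -14 dB.
Stage 2: -14 dB is at or below the -8 dB threshold — no compression; make-up brings it to -10 dB.
Stage 3: overshoot 18 dB → 18/3 = 6 dB → -22 dB.

-22 dB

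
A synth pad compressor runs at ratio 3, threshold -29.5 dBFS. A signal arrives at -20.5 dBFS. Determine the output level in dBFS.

-20.5 dBFS sits 9 dB over threshold.
The 9 dB excess becomes 3 dB after 3:1 reduction.
That puts the output at -26.5 dBFS.

-26.5 dBFS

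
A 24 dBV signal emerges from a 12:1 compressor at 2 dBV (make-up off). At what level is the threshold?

0 dBV

Gain reduction = 24 − 2 = 22 dB; output overshoot = GR / (R − 1) = 22 / 11 = 2 dB.
Threshold = output − output overshoot = 2 − 2 = 0 dBV.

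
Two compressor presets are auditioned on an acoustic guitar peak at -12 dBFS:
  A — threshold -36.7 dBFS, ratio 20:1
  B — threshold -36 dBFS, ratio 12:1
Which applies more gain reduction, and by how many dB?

A, by 1.465 dB

A: 24.7 dB over, compressed to 1.235 dB over, so 23.465 dB of GR.
B: 24 dB over, compressed to 2 dB over, so 22 dB of GR.
Difference: 1.465 dB in favour of A.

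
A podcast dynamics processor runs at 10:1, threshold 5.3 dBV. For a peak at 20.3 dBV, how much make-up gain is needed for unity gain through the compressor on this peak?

13.5 dB

The peak compresses to 5.3 + 15/10 = 6.8 dBV.
To reach 20.3 dBV requires 20.3 − 6.8 = 13.5 dB of make-up.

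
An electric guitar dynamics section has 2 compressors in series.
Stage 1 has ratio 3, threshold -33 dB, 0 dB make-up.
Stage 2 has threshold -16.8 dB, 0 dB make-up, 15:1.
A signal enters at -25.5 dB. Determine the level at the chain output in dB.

-30.5 dB

Stage 1: 7.5 dB above -33 dB, reduced 3:1 to 2.5 dB above → -30.5 dB.
Stage 2: -30.5 dB is at or below the -16.8 dB threshold — no compression; output -30.5 dB.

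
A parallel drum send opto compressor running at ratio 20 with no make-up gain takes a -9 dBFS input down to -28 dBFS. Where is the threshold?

Gain reduction = -9 − (-28) = 19 dB; output overshoot = GR / (R − 1) = 19 / 19 = 1 dB.
Threshold = output − output overshoot = -28 − 1 = -29 dBFS.

-29 dBFS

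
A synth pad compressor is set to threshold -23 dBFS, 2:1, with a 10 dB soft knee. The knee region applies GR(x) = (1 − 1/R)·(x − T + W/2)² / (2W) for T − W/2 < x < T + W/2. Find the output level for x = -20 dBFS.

-21.6 dBFS

x − T + W/2 = -20 − (-23) + 5 = 8.
GR = (1 − 1/2) × 8² / 20 = 0.5 × 64 / 20 = 1.6 dB.
Output = -20 − 1.6 = -21.6 dBFS.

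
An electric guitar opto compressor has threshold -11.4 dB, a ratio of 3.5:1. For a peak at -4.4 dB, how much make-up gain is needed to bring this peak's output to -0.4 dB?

9 dB

Without make-up, output = threshold + overshoot/3.5 = -11.4 + 2 = -9.4 dB.
Gap to target: 9 dB.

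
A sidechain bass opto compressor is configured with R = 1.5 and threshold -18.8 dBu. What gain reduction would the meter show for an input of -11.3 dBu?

The signal is 7.5 dB above threshold.
After 1.5:1 compression the overshoot becomes 7.5/1.5 = 5 dB.
Gain reduction = 7.5 − 5 = 2.5 dB.

2.5 dB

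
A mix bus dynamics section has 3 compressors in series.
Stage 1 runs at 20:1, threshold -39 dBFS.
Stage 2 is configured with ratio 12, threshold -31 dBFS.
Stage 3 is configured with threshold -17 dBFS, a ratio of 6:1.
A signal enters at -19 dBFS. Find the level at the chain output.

Stage 1: overshoot 20 dB → 20/20 = 1 dB → -38 dBFS.
Stage 2: -38 dBFS ≤ -31 dBFS, so stage 2 doesn't engage; output -38 dBFS.
Stage 3: -38 dBFS ≤ -17 dBFS, so stage 3 doesn't engage; output -38 dBFS.

-38 dBFS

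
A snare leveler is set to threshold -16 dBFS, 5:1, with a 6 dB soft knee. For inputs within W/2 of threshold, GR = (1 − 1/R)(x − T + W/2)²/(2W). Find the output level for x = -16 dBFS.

x − T + W/2 = -16 − (-16) + 3 = 3.
GR = (1 − 1/5) × 3² / 12 = 0.8 × 9 / 12 = 0.6 dB.
Output = -16 − 0.6 = -16.6 dBFS.

-16.6 dBFS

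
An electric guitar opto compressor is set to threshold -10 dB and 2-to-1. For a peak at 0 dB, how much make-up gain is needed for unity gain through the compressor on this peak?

Overshoot 10 dB → 10/2 = 5 dB after compression, so the compressed level is -10 + 5 = -5 dB.
Make-up = target − compressed = 0 − (-5) = 5 dB.

5 dB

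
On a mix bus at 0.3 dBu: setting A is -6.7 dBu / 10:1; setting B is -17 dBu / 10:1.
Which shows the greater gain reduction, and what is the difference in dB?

B, by 9.27 dB

A: 7 dB over, compressed to 0.7 dB over, so 6.3 dB of GR.
B: 17.3 dB over, compressed to 1.73 dB over, so 15.57 dB of GR.
Difference: 9.27 dB in favour of B.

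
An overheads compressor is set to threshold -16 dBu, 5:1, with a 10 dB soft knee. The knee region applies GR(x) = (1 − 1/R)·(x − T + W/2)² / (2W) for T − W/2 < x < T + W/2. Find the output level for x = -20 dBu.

-20.04 dBu

x − T + W/2 = -20 − (-16) + 5 = 1.
GR = (1 − 1/5) × 1² / 20 = 0.8 × 1 / 20 = 0.04 dB.
Output = -20 − 0.04 = -20.04 dBu.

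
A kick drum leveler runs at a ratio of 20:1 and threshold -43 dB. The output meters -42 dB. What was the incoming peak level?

-23 dB

Post-compression overshoot = -42 − (-43) = 1 dB.
Input overshoot = R × output overshoot = 20 dB → input = -43 + 20 = -23 dB.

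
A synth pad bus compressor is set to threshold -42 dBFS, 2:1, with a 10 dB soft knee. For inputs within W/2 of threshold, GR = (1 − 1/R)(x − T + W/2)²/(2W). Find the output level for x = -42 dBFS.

-42.625 dBFS

x − T + W/2 = -42 − (-42) + 5 = 5.
GR = (1 − 1/2) × 5² / 20 = 0.5 × 25 / 20 = 0.625 dB.
Output = -42 − 0.625 = -42.625 dBFS.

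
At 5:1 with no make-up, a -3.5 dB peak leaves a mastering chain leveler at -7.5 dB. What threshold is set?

Gain reduction = -3.5 − (-7.5) = 4 dB; output overshoot = GR / (R − 1) = 4 / 4 = 1 dB.
Threshold = output − output overshoot = -7.5 − 1 = -8.5 dB.

-8.5 dB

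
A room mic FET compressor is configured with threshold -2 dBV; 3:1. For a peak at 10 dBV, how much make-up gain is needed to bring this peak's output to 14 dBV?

12 dB

The peak compresses to -2 + 12/3 = 2 dBV.
To reach 14 dBV requires 14 − 2 = 12 dB of make-up.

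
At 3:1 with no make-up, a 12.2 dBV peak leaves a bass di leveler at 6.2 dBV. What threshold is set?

Let T be the threshold. Output overshoot = (input overshoot)/R, so 6.2 − T = (12.2 − T)/3.
3·(6.2 − T) = 12.2 − T → 2·T = 18.6 − 12.2 = 6.4.
T = 6.4/2 = 3.2 dBV.

3.2 dBV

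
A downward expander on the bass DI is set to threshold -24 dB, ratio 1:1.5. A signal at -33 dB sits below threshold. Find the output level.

-37.5 dB

The input is 9 dB below the -24 dB threshold.
A 1:1.5 expander multiplies undershoot by 1.5: 9 × 1.5 = 13.5 dB below threshold.
Output = -24 − 13.5 = -37.5 dB.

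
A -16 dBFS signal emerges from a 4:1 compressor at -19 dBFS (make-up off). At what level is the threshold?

-20 dBFS

Gain reduction = -16 − (-19) = 3 dB; output overshoot = GR / (R − 1) = 3 / 3 = 1 dB.
Threshold = output − output overshoot = -19 − 1 = -20 dBFS.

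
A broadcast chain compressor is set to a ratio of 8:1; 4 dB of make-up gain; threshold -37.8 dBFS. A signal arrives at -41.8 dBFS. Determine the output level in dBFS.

-37.8 dBFS

-41.8 dBFS is 4 dB below the -37.8 dBFS threshold, so no gain reduction is applied.
Make-up gain adds 4 dB: -41.8 + 4 = -37.8 dBFS.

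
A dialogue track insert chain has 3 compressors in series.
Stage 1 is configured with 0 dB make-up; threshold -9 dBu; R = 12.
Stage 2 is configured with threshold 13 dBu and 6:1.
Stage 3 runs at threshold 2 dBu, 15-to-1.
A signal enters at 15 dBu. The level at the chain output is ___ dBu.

-7 dBu

Stage 1: 15 dBu is 24 dB over -9 dBu; at 12:1 that becomes 2 dB over, giving -7 dBu.
Stage 2: -7 dBu is at or below the 13 dBu threshold — no compression; output -7 dBu.
Stage 3: below threshold (-7 ≤ 2); passes unchanged; output -7 dBu.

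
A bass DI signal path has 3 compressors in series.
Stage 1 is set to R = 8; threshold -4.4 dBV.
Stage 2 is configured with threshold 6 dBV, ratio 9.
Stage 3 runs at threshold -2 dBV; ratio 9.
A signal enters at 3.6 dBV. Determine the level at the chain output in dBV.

-3.4 dBV

Stage 1: overshoot 8 dB → 8/8 = 1 dB → -3.4 dBV.
Stage 2: -3.4 dBV ≤ 6 dBV, so stage 2 doesn't engage; output -3.4 dBV.
Stage 3: -3.4 dBV is at or below the -2 dBV threshold — no compression; output -3.4 dBV.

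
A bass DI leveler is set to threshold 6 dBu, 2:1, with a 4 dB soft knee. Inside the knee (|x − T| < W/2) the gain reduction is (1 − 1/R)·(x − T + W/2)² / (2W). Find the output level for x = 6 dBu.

x − T + W/2 = 6 − 6 + 2 = 2.
GR = (1 − 1/2) × 2² / 8 = 0.5 × 4 / 8 = 0.25 dB.
Output = 6 − 0.25 = 5.75 dBu.

5.75 dBu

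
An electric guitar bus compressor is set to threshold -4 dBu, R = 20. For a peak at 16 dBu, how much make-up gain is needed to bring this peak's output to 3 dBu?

6 dB

The peak compresses to -4 + 20/20 = -3 dBu.
To reach 3 dBu requires 3 − (-3) = 6 dB of make-up.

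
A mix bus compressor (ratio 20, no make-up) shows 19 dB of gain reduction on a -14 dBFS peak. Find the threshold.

Let T be the threshold. Output overshoot = (input overshoot)/R, so -33 − T = (-14 − T)/20.
20·(-33 − T) = -14 − T → 19·T = -660 − (-14) = -646.
T = -646/19 = -34 dBFS.

-34 dBFS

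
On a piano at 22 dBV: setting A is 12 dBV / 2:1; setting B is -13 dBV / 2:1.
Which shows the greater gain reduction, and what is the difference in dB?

A: overshoot 10 dB → output overshoot 5 dB → GR 5 dB.
B: overshoot 35 dB → output overshoot 17.5 dB → GR 17.5 dB.
B applies 12.5 dB more gain reduction.

B, by 12.5 dB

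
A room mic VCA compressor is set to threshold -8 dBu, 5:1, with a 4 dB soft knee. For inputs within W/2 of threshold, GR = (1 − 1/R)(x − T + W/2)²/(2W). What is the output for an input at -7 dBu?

x − T + W/2 = -7 − (-8) + 2 = 3.
GR = (1 − 1/5) × 3² / 8 = 0.8 × 9 / 8 = 0.9 dB.
Output = -7 − 0.9 = -7.9 dBu.

-7.9 dBu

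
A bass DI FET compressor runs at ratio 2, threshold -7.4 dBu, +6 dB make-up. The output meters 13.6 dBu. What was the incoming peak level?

Remove make-up: 13.6 − 6 = 7.6 dBu.
Post-compression overshoot = 7.6 − (-7.4) = 15 dB.
Before 2:1 compression the overshoot was 15 × 2 = 30 dB, so input = -7.4 + 30 = 22.6 dBu.

22.6 dBu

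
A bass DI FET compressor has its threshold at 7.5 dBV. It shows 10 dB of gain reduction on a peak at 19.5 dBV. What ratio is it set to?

6:1

Input overshoot = 19.5 − 7.5 = 12 dB.
Output overshoot = 12 − 10 = 2 dB.
Ratio = input overshoot / output overshoot = 12 / 2 = 6.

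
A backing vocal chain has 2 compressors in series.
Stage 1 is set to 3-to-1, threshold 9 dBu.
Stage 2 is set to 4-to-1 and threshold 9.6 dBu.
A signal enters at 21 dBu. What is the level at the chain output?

10.45 dBu

Stage 1: overshoot 12 dB → 12/3 = 4 dB → 13 dBu.
Stage 2: 13 dBu is 3.4 dB over 9.6 dBu; at 4:1 that becomes 0.85 dB over, giving 10.45 dBu.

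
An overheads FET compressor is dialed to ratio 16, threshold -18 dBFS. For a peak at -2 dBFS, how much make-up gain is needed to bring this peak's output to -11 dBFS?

The peak compresses to -18 + 16/16 = -17 dBFS.
To reach -11 dBFS requires -11 − (-17) = 6 dB of make-up.

6 dB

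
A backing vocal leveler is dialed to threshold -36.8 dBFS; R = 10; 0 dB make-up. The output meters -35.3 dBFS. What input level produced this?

Post-compression overshoot = -35.3 − (-36.8) = 1.5 dB.
Input overshoot = R × output overshoot = 15 dB → input = -36.8 + 15 = -21.8 dBFS.

-21.8 dBFS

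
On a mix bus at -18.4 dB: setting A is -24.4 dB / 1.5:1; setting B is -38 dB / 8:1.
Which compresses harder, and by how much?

A: 6 dB over, compressed to 4 dB over, so 2 dB of GR.
B: 19.6 dB over, compressed to 2.45 dB over, so 17.15 dB of GR.
Difference: 15.15 dB in favour of B.

B, by 15.15 dB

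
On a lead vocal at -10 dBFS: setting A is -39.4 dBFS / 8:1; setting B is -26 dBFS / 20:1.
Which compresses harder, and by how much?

A: GR = 29.4 − 29.4/8 = 25.725 dB.
B: GR = 16 − 16/20 = 15.2 dB.
Difference: 10.525 dB in favour of A.

A, by 10.525 dB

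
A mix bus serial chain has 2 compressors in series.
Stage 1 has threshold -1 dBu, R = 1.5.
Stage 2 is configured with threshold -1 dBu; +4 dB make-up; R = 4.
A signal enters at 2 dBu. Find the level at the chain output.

3.5 dBu

Stage 1: 2 dBu is 3 dB over -1 dBu; at 1.5:1 that becomes 2 dB over, giving 1 dBu.
Stage 2: 2 dB above -1 dBu, reduced 4:1 to 0.5 dB above → -0.5 dBu; +4 dB make-up → 3.5 dBu.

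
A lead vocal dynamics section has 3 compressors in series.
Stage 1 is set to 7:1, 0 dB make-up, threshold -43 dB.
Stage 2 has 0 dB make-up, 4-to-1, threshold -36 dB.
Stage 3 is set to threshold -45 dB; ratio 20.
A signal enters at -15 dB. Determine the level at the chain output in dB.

-44.7 dB

Stage 1: 28 dB above -43 dB, reduced 7:1 to 4 dB above → -39 dB.
Stage 2: -39 dB ≤ -36 dB, so stage 2 doesn't engage; output -39 dB.
Stage 3: 6 dB above -45 dB, reduced 20:1 to 0.3 dB above → -44.7 dB.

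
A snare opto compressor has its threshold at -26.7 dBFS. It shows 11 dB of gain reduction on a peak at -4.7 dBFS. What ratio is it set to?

Input overshoot = -4.7 − (-26.7) = 22 dB.
Output overshoot = 22 − 11 = 11 dB.
Ratio = input overshoot / output overshoot = 22 / 11 = 2.

2:1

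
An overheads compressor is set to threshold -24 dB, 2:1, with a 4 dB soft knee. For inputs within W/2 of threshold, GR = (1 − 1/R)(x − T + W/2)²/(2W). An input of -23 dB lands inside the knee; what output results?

-23.5625 dB

x − T + W/2 = -23 − (-24) + 2 = 3.
GR = (1 − 1/2) × 3² / 8 = 0.5 × 9 / 8 = 0.5625 dB.
Output = -23 − 0.5625 = -23.5625 dB.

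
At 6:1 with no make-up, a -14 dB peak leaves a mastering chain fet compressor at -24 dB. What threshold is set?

Gain reduction = -14 − (-24) = 10 dB; output overshoot = GR / (R − 1) = 10 / 5 = 2 dB.
Threshold = output − output overshoot = -24 − 2 = -26 dB.

-26 dB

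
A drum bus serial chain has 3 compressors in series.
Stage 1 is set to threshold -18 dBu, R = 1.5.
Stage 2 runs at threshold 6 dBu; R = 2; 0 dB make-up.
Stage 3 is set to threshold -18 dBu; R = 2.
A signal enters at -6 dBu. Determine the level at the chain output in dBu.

-14 dBu

Stage 1: -6 dBu is 12 dB over -18 dBu; at 1.5:1 that becomes 8 dB over, giving -10 dBu.
Stage 2: below threshold (-10 ≤ 6); passes unchanged; output -10 dBu.
Stage 3: 8 dB above -18 dBu, reduced 2:1 to 4 dB above → -14 dBu.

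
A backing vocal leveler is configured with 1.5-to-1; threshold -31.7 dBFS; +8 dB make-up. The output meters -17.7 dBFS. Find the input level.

-22.7 dBFS

Stripping the +8 dB make-up gives -25.7 dBFS at the gain stage.
The compressed level sits -25.7 − (-31.7) = 6 dB over threshold.
Undo the ratio: input overshoot = 6 × 1.5 = 9 dB, giving input = -22.7 dBFS.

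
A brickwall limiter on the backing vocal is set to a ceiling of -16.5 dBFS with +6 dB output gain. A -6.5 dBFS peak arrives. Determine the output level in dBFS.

The limiter clamps the peak to its -16.5 dBFS ceiling.
Output gain then adds 6 dB: -16.5 + 6 = -10.5 dBFS.

-10.5 dBFS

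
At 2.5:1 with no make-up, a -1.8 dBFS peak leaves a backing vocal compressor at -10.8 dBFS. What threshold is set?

Input is 15 dB above T (since output overshoot × R = input overshoot: (-10.8 − T)·2.5 = -1.8 − T gives T = -16.8 dBFS).
Check: -16.8 + (-1.8 − (-16.8))/2.5 = -16.8 + 6 = -10.8 dBFS. ✓

-16.8 dBFS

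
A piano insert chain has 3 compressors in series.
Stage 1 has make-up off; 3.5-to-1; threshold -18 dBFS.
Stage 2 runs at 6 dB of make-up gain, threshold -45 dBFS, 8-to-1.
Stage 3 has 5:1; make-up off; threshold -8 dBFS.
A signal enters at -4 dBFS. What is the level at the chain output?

-35.125 dBFS

Stage 1: overshoot 14 dB → 14/3.5 = 4 dB → -14 dBFS.
Stage 2: overshoot 31 dB → 31/8 = 3.875 dB → -41.125 dBFS; +6 dB make-up → -35.125 dBFS.
Stage 3: below threshold (-35.125 ≤ -8); passes unchanged; output -35.125 dBFS.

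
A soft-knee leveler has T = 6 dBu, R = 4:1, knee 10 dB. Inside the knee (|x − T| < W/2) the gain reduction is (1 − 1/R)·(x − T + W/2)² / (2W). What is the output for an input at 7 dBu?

5.65 dBu

x − T + W/2 = 7 − 6 + 5 = 6.
GR = (1 − 1/4) × 6² / 20 = 0.75 × 36 / 20 = 1.35 dB.
Output = 7 − 1.35 = 5.65 dBu.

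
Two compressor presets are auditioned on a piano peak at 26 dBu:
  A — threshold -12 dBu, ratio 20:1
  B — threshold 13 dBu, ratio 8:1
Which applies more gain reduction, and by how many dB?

A: 38 dB over, compressed to 1.9 dB over, so 36.1 dB of GR.
B: 13 dB over, compressed to 1.625 dB over, so 11.375 dB of GR.
A reduces 24.725 dB more.

A, by 24.725 dB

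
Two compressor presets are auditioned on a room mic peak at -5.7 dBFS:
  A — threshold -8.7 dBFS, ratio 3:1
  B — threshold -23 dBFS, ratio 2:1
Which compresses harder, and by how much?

B, by 6.65 dB

A: overshoot 3 dB → output overshoot 1 dB → GR 2 dB.
B: overshoot 17.3 dB → output overshoot 8.65 dB → GR 8.65 dB.
B reduces 6.65 dB more.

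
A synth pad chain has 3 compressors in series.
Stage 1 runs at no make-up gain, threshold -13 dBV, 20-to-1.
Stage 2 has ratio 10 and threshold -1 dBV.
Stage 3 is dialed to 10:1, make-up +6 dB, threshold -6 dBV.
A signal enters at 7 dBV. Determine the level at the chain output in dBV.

Stage 1: overshoot 20 dB → 20/20 = 1 dB → -12 dBV.
Stage 2: below threshold (-12 ≤ -1); passes unchanged; output -12 dBV.
Stage 3: below threshold (-12 ≤ -6); passes unchanged; make-up brings it to -6 dBV.

-6 dBV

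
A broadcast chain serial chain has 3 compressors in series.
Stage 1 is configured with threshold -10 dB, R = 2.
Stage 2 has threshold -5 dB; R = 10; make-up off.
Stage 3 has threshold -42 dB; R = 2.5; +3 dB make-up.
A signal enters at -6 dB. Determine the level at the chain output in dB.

Stage 1: -6 dB is 4 dB over -10 dB; at 2:1 that becomes 2 dB over, giving -8 dB.
Stage 2: -8 dB is at or below the -5 dB threshold — no compression; output -8 dB.
Stage 3: 34 dB above -42 dB, reduced 2.5:1 to 13.6 dB above → -28.4 dB; +3 dB make-up → -25.4 dB.

-25.4 dB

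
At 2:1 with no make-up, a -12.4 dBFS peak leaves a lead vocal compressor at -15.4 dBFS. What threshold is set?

-18.4 dBFS

Input is 6 dB above T (since output overshoot × R = input overshoot: (-15.4 − T)·2 = -12.4 − T gives T = -18.4 dBFS).
Check: -18.4 + (-12.4 − (-18.4))/2 = -18.4 + 3 = -15.4 dBFS. ✓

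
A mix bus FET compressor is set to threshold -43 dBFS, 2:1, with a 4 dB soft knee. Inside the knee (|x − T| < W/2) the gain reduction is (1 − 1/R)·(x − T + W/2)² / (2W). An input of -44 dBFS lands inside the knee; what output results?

x − T + W/2 = -44 − (-43) + 2 = 1.
GR = (1 − 1/2) × 1² / 8 = 0.5 × 1 / 8 = 0.0625 dB.
Output = -44 − 0.0625 = -44.0625 dBFS.

-44.0625 dBFS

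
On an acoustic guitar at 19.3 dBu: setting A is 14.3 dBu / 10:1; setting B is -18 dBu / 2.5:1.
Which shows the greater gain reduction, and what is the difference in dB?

B, by 17.88 dB

A: 5 dB over, compressed to 0.5 dB over, so 4.5 dB of GR.
B: 37.3 dB over, compressed to 14.92 dB over, so 22.38 dB of GR.
B reduces 17.88 dB more.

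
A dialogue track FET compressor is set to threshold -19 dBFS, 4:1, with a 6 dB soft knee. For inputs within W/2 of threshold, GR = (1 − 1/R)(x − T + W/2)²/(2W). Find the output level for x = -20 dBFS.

-20.25 dBFS

x − T + W/2 = -20 − (-19) + 3 = 2.
GR = (1 − 1/4) × 2² / 12 = 0.75 × 4 / 12 = 0.25 dB.
Output = -20 − 0.25 = -20.25 dBFS.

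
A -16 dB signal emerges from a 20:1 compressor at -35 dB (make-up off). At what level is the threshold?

-36 dB

Let T be the threshold. Output overshoot = (input overshoot)/R, so -35 − T = (-16 − T)/20.
20·(-35 − T) = -16 − T → 19·T = -700 − (-16) = -684.
T = -684/19 = -36 dB.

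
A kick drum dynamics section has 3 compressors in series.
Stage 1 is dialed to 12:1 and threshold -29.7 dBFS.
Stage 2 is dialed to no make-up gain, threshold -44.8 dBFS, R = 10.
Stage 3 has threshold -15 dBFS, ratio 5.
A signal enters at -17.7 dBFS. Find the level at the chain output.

-43.19 dBFS

Stage 1: overshoot 12 dB → 12/12 = 1 dB → -28.7 dBFS.
Stage 2: -28.7 dBFS is 16.1 dB over -44.8 dBFS; at 10:1 that becomes 1.61 dB over, giving -43.19 dBFS.
Stage 3: -43.19 dBFS ≤ -15 dBFS, so stage 3 doesn't engage; output -43.19 dBFS.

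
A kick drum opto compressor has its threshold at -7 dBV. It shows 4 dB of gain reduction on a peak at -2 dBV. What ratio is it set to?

5:1

Input overshoot = -2 − (-7) = 5 dB.
Output overshoot = 5 − 4 = 1 dB.
Ratio = input overshoot / output overshoot = 5 / 1 = 5.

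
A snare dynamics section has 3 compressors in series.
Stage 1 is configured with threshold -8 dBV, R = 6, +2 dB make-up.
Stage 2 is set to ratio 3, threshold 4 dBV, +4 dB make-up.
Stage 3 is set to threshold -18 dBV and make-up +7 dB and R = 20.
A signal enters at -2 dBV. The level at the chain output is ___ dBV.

-10.15 dBV

Stage 1: 6 dB above -8 dBV, reduced 6:1 to 1 dB above → -7 dBV; +2 dB make-up → -5 dBV.
Stage 2: -5 dBV is at or below the 4 dBV threshold — no compression; make-up brings it to -1 dBV.
Stage 3: overshoot 17 dB → 17/20 = 0.85 dB → -17.15 dBV; +7 dB make-up → -10.15 dBV.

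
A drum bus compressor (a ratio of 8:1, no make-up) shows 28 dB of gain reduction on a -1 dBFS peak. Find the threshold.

-33 dBFS

Input is 32 dB above T (since output overshoot × R = input overshoot: (-29 − T)·8 = -1 − T gives T = -33 dBFS).
Check: -33 + (-1 − (-33))/8 = -33 + 4 = -29 dBFS. ✓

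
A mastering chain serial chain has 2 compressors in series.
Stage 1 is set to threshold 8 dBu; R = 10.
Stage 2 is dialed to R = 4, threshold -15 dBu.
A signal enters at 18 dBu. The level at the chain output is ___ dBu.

Stage 1: 18 dBu is 10 dB over 8 dBu; at 10:1 that becomes 1 dB over, giving 9 dBu.
Stage 2: overshoot 24 dB → 24/4 = 6 dB → -9 dBu.

-9 dBu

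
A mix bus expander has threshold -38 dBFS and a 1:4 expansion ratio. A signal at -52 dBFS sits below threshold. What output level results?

Below threshold, a 1:4 expander applies gain = (4−1)×(T − x) of attenuation.
(4−1) × 14 = 42 dB, so output = -52 − 42 = -94 dBFS.

-94 dBFS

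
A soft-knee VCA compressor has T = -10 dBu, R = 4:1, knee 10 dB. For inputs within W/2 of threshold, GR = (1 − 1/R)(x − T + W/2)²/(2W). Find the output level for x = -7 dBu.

-9.4 dBu

x − T + W/2 = -7 − (-10) + 5 = 8.
GR = (1 − 1/4) × 8² / 20 = 0.75 × 64 / 20 = 2.4 dB.
Output = -7 − 2.4 = -9.4 dBu.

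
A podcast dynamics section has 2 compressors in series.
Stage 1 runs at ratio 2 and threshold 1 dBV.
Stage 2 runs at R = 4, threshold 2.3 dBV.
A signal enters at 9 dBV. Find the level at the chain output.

2.975 dBV

Stage 1: 8 dB above 1 dBV, reduced 2:1 to 4 dB above → 5 dBV.
Stage 2: 2.7 dB above 2.3 dBV, reduced 4:1 to 0.675 dB above → 2.975 dBV.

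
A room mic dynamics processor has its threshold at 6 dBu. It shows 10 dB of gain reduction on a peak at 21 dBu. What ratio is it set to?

Input overshoot = 21 − 6 = 15 dB.
Output overshoot = 15 − 10 = 5 dB.
Ratio = input overshoot / output overshoot = 15 / 5 = 3.

3:1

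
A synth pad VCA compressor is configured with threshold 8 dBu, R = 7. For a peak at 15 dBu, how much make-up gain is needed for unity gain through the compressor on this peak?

Without make-up, output = threshold + overshoot/7 = 8 + 1 = 9 dBu.
Gap to target: 6 dB.

6 dB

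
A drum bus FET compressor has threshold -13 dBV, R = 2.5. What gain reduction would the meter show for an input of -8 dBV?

3 dB

The signal is 5 dB above threshold.
A 2.5:1 ratio leaves 2 dB of that excess.
Gain reduction = 5 − 2 = 3 dB.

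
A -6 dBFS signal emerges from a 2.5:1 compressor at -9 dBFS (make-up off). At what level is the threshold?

-11 dBFS

Gain reduction = -6 − (-9) = 3 dB; output overshoot = GR / (R − 1) = 3 / 1.5 = 2 dB.
Threshold = output − output overshoot = -9 − 2 = -11 dBFS.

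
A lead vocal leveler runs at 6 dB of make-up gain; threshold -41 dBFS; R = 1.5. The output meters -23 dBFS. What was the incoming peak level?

Before make-up, the level was -23 − 6 = -29 dBFS.
Post-compression overshoot = -29 − (-41) = 12 dB.
Input overshoot = R × output overshoot = 18 dB → input = -41 + 18 = -23 dBFS.

-23 dBFS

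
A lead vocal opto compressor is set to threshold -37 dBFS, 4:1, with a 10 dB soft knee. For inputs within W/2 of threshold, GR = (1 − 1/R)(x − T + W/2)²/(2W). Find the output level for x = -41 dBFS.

x − T + W/2 = -41 − (-37) + 5 = 1.
GR = (1 − 1/4) × 1² / 20 = 0.75 × 1 / 20 = 0.0375 dB.
Output = -41 − 0.0375 = -41.0375 dBFS.

-41.0375 dBFS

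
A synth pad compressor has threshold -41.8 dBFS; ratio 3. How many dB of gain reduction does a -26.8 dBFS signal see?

The signal is 15 dB above threshold.
A 3:1 ratio leaves 5 dB of that excess.
Gain reduction = 15 − 5 = 10 dB.

10 dB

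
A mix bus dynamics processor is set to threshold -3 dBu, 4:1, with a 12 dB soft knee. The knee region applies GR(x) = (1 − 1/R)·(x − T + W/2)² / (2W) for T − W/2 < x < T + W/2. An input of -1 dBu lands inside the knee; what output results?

-3 dBu

x − T + W/2 = -1 − (-3) + 6 = 8.
GR = (1 − 1/4) × 8² / 24 = 0.75 × 64 / 24 = 2 dB.
Output = -1 − 2 = -3 dBu.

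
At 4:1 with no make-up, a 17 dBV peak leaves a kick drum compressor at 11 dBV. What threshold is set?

9 dBV

Input is 8 dB above T (since output overshoot × R = input overshoot: (11 − T)·4 = 17 − T gives T = 9 dBV).
Check: 9 + (17 − 9)/4 = 9 + 2 = 11 dBV. ✓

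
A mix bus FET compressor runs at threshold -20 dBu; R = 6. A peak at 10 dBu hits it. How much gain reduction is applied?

25 dB

The signal is 30 dB above threshold.
A 6:1 ratio leaves 5 dB of that excess.
So the signal is attenuated by 30 − 5 = 25 dB.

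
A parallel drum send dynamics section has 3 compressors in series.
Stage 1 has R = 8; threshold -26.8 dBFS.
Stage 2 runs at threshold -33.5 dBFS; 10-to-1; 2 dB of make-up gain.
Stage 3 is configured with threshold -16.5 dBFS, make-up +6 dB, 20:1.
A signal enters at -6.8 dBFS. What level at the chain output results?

-24.58 dBFS

Stage 1: -6.8 dBFS is 20 dB over -26.8 dBFS; at 8:1 that becomes 2.5 dB over, giving -24.3 dBFS.
Stage 2: -24.3 dBFS is 9.2 dB over -33.5 dBFS; at 10:1 that becomes 0.92 dB over, giving -32.58 dBFS; +2 dB make-up → -30.58 dBFS.
Stage 3: -30.58 dBFS is at or below the -16.5 dBFS threshold — no compression; make-up brings it to -24.58 dBFS.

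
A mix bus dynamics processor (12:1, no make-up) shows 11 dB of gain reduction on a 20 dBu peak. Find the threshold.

Gain reduction = 20 − 9 = 11 dB; output overshoot = GR / (R − 1) = 11 / 11 = 1 dB.
Threshold = output − output overshoot = 9 − 1 = 8 dBu.

8 dBu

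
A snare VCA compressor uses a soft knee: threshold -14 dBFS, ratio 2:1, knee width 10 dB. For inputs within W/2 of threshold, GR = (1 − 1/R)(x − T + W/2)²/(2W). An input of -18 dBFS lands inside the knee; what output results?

x − T + W/2 = -18 − (-14) + 5 = 1.
GR = (1 − 1/2) × 1² / 20 = 0.5 × 1 / 20 = 0.025 dB.
Output = -18 − 0.025 = -18.025 dBFS.

-18.025 dBFS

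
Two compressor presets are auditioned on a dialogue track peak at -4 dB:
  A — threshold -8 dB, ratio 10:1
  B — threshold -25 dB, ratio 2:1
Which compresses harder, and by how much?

B, by 6.9 dB

A: GR = 4 − 4/10 = 3.6 dB.
B: GR = 21 − 21/2 = 10.5 dB.
B reduces 6.9 dB more.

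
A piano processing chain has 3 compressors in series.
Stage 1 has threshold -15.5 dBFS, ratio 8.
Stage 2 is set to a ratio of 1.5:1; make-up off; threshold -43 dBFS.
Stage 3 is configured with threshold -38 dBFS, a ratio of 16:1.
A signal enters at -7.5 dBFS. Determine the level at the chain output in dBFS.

-37.125 dBFS

Stage 1: -7.5 dBFS is 8 dB over -15.5 dBFS; at 8:1 that becomes 1 dB over, giving -14.5 dBFS.
Stage 2: overshoot 28.5 dB → 28.5/1.5 = 19 dB → -24 dBFS.
Stage 3: -24 dBFS is 14 dB over -38 dBFS; at 16:1 that becomes 0.875 dB over, giving -37.125 dBFS.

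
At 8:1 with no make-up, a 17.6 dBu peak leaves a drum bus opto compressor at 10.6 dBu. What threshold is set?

9.6 dBu

Let T be the threshold. Output overshoot = (input overshoot)/R, so 10.6 − T = (17.6 − T)/8.
8·(10.6 − T) = 17.6 − T → 7·T = 84.8 − 17.6 = 67.2.
T = 67.2/7 = 9.6 dBu.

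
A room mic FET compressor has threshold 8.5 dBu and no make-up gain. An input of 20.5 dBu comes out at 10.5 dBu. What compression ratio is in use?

6:1

Input overshoot = 20.5 − 8.5 = 12 dB; output overshoot = 10.5 − 8.5 = 2 dB.
Ratio = 12 / 2 = 6.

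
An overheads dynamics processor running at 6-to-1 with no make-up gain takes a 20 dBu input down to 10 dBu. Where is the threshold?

8 dBu

Let T be the threshold. Output overshoot = (input overshoot)/R, so 10 − T = (20 − T)/6.
6·(10 − T) = 20 − T → 5·T = 60 − 20 = 40.
T = 40/5 = 8 dBu.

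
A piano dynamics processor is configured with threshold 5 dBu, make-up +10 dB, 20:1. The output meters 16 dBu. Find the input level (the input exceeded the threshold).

Remove make-up: 16 − 10 = 6 dBu.
Post-compression overshoot = 6 − 5 = 1 dB.
Input overshoot = R × output overshoot = 20 dB → input = 5 + 20 = 25 dBu.

25 dBu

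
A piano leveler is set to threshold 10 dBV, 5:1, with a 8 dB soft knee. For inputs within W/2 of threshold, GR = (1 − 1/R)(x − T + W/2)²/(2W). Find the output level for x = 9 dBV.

8.55 dBV

x − T + W/2 = 9 − 10 + 4 = 3.
GR = (1 − 1/5) × 3² / 16 = 0.8 × 9 / 16 = 0.45 dB.
Output = 9 − 0.45 = 8.55 dBV.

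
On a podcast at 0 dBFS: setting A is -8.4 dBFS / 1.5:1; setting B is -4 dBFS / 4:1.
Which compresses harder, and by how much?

A: 8.4 dB over, compressed to 5.6 dB over, so 2.8 dB of GR.
B: 4 dB over, compressed to 1 dB over, so 3 dB of GR.
Difference: 0.2 dB in favour of B.

B, by 0.2 dB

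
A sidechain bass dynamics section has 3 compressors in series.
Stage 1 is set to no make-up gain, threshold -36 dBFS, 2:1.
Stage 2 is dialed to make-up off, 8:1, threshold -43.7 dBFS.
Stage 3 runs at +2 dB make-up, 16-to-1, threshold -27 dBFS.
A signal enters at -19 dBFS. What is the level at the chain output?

Stage 1: overshoot 17 dB → 17/2 = 8.5 dB → -27.5 dBFS.
Stage 2: overshoot 16.2 dB → 16.2/8 = 2.025 dB → -41.675 dBFS.
Stage 3: -41.675 dBFS is at or below the -27 dBFS threshold — no compression; make-up brings it to -39.675 dBFS.

-39.675 dBFS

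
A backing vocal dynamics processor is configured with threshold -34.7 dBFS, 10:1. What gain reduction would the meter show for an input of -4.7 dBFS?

27 dB

Overshoot = -4.7 − (-34.7) = 30 dB.
After 10:1 compression the overshoot becomes 30/10 = 3 dB.
So the signal is attenuated by 30 − 3 = 27 dB.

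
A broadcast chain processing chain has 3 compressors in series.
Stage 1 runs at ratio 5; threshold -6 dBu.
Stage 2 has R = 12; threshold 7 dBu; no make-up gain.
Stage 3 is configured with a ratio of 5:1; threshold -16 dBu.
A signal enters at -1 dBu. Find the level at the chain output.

Stage 1: overshoot 5 dB → 5/5 = 1 dB → -5 dBu.
Stage 2: -5 dBu is at or below the 7 dBu threshold — no compression; output -5 dBu.
Stage 3: 11 dB above -16 dBu, reduced 5:1 to 2.2 dB above → -13.8 dBu.

-13.8 dBu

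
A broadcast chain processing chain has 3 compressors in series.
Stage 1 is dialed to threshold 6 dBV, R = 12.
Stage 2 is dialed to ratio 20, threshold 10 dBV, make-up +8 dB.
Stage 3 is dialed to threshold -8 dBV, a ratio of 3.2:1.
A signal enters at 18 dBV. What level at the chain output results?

Stage 1: 18 dBV is 12 dB over 6 dBV; at 12:1 that becomes 1 dB over, giving 7 dBV.
Stage 2: 7 dBV ≤ 10 dBV, so stage 2 doesn't engage; make-up brings it to 15 dBV.
Stage 3: overshoot 23 dB → 23/3.2 = 7.1875 dB → -0.8125 dBV.

-0.8125 dBV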